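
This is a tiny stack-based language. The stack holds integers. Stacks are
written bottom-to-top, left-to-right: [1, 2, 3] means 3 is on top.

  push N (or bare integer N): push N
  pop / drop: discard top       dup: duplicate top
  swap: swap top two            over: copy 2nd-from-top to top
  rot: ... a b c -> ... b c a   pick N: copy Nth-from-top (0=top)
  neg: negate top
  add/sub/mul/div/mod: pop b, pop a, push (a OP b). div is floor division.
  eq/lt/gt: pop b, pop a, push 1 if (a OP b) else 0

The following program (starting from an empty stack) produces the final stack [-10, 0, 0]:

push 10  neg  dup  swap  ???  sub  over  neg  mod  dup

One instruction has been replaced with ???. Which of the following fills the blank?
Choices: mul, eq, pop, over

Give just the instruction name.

Stack before ???: [-10, -10]
Stack after ???:  [-10, -10, -10]
Checking each choice:
  mul: stack underflow (need 2, have 1)
  eq: stack underflow (need 2, have 1)
  pop: stack underflow (need 2, have 1)
  over: MATCH


Answer: over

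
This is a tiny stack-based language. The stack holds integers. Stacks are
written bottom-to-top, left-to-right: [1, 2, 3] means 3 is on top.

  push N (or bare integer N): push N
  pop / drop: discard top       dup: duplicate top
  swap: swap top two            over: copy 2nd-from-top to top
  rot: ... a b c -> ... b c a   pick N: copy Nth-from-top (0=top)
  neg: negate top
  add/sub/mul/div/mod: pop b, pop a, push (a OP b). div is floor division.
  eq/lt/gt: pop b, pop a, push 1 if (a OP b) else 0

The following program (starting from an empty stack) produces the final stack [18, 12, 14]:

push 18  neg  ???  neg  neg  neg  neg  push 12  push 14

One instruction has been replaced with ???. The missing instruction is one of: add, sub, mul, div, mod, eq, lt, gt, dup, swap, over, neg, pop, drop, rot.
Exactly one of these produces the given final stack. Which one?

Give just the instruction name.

Stack before ???: [-18]
Stack after ???:  [18]
The instruction that transforms [-18] -> [18] is: neg

Answer: neg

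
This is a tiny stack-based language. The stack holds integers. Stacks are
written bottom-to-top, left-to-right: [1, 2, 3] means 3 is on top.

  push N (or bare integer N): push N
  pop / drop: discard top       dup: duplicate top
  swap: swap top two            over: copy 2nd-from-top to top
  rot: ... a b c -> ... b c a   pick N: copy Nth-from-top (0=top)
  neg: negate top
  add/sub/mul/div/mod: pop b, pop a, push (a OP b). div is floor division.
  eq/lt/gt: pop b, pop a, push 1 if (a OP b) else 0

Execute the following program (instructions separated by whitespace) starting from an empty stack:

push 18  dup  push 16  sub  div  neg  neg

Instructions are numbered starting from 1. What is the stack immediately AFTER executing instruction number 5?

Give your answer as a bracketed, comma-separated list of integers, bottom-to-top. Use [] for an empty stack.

Step 1 ('push 18'): [18]
Step 2 ('dup'): [18, 18]
Step 3 ('push 16'): [18, 18, 16]
Step 4 ('sub'): [18, 2]
Step 5 ('div'): [9]

Answer: [9]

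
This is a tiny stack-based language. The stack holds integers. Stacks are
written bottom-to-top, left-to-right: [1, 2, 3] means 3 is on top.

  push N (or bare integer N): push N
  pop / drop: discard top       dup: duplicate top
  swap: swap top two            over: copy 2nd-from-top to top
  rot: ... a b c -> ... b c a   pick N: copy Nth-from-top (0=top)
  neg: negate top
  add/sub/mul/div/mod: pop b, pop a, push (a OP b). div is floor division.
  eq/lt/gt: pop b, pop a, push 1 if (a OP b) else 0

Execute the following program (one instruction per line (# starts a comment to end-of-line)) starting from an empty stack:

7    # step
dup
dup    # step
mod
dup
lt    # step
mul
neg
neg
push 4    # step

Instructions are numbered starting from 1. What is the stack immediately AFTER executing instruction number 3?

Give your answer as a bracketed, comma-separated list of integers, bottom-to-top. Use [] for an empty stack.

Answer: [7, 7, 7]

Derivation:
Step 1 ('7'): [7]
Step 2 ('dup'): [7, 7]
Step 3 ('dup'): [7, 7, 7]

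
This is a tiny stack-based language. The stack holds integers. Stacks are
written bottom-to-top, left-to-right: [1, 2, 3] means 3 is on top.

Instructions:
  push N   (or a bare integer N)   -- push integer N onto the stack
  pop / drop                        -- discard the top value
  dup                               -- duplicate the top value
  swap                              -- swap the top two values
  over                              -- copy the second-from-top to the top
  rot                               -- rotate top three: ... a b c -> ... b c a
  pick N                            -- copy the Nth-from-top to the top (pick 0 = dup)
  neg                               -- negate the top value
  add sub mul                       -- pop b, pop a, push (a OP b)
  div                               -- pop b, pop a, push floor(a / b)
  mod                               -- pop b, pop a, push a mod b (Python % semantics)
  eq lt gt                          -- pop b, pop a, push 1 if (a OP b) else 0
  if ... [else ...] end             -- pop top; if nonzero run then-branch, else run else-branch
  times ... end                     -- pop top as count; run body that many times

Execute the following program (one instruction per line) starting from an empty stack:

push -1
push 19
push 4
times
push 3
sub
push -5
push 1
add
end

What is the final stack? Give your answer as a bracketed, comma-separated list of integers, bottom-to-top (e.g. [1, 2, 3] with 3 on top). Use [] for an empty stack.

Answer: [-1, 16, -7, -7, -7, -4]

Derivation:
After 'push -1': [-1]
After 'push 19': [-1, 19]
After 'push 4': [-1, 19, 4]
After 'times': [-1, 19]
After 'push 3': [-1, 19, 3]
After 'sub': [-1, 16]
After 'push -5': [-1, 16, -5]
After 'push 1': [-1, 16, -5, 1]
After 'add': [-1, 16, -4]
After 'push 3': [-1, 16, -4, 3]
After 'sub': [-1, 16, -7]
After 'push -5': [-1, 16, -7, -5]
After 'push 1': [-1, 16, -7, -5, 1]
After 'add': [-1, 16, -7, -4]
After 'push 3': [-1, 16, -7, -4, 3]
After 'sub': [-1, 16, -7, -7]
After 'push -5': [-1, 16, -7, -7, -5]
After 'push 1': [-1, 16, -7, -7, -5, 1]
After 'add': [-1, 16, -7, -7, -4]
After 'push 3': [-1, 16, -7, -7, -4, 3]
After 'sub': [-1, 16, -7, -7, -7]
After 'push -5': [-1, 16, -7, -7, -7, -5]
After 'push 1': [-1, 16, -7, -7, -7, -5, 1]
After 'add': [-1, 16, -7, -7, -7, -4]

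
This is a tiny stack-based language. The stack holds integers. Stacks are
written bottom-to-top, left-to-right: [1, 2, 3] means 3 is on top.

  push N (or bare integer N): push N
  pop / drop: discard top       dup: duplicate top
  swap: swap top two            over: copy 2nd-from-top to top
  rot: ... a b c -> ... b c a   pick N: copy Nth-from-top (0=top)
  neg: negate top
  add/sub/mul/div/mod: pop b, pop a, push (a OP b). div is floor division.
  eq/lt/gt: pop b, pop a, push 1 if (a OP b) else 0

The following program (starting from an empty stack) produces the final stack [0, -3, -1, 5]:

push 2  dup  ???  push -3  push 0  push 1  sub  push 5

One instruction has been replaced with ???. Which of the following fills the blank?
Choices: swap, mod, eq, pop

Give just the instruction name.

Answer: mod

Derivation:
Stack before ???: [2, 2]
Stack after ???:  [0]
Checking each choice:
  swap: produces [2, 2, -3, -1, 5]
  mod: MATCH
  eq: produces [1, -3, -1, 5]
  pop: produces [2, -3, -1, 5]


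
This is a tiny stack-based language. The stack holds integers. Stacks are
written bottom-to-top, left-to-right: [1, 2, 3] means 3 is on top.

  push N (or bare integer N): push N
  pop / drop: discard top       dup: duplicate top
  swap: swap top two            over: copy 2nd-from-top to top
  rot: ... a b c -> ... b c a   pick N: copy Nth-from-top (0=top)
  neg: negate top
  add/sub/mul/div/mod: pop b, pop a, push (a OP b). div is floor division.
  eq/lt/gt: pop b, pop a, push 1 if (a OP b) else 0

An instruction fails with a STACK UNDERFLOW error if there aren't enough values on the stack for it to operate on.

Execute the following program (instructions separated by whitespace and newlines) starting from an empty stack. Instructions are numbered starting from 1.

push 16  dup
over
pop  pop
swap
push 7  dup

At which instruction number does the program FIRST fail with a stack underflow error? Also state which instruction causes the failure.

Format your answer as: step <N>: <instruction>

Step 1 ('push 16'): stack = [16], depth = 1
Step 2 ('dup'): stack = [16, 16], depth = 2
Step 3 ('over'): stack = [16, 16, 16], depth = 3
Step 4 ('pop'): stack = [16, 16], depth = 2
Step 5 ('pop'): stack = [16], depth = 1
Step 6 ('swap'): needs 2 value(s) but depth is 1 — STACK UNDERFLOW

Answer: step 6: swap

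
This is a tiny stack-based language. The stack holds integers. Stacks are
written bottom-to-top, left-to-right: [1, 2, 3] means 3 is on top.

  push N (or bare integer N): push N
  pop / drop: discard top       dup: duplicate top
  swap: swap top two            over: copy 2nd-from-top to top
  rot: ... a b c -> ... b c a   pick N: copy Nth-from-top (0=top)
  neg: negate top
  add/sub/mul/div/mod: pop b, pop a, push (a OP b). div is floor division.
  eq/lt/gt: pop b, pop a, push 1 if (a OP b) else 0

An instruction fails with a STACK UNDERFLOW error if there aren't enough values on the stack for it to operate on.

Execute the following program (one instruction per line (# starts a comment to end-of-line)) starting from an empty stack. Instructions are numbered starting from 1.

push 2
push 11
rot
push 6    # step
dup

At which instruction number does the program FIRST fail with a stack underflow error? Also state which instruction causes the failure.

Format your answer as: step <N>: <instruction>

Step 1 ('push 2'): stack = [2], depth = 1
Step 2 ('push 11'): stack = [2, 11], depth = 2
Step 3 ('rot'): needs 3 value(s) but depth is 2 — STACK UNDERFLOW

Answer: step 3: rot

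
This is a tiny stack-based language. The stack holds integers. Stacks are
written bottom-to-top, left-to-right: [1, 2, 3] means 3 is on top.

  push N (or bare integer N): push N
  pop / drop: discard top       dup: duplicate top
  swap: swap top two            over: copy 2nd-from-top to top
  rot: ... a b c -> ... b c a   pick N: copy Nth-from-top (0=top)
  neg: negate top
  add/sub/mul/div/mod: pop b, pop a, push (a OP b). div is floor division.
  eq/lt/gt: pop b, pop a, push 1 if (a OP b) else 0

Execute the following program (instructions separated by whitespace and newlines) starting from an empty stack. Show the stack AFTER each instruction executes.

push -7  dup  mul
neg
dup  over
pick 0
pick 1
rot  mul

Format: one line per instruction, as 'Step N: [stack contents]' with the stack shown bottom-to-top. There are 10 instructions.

Step 1: [-7]
Step 2: [-7, -7]
Step 3: [49]
Step 4: [-49]
Step 5: [-49, -49]
Step 6: [-49, -49, -49]
Step 7: [-49, -49, -49, -49]
Step 8: [-49, -49, -49, -49, -49]
Step 9: [-49, -49, -49, -49, -49]
Step 10: [-49, -49, -49, 2401]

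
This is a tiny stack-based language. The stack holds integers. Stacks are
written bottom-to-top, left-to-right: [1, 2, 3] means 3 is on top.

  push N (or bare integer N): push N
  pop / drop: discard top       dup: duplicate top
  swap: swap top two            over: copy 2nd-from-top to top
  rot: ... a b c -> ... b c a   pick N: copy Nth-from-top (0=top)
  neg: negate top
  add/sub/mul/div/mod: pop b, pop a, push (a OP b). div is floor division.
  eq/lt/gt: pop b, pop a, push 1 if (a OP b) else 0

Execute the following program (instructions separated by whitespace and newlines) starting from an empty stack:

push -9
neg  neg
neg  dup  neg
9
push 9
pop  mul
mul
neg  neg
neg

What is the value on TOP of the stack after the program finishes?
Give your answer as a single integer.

After 'push -9': [-9]
After 'neg': [9]
After 'neg': [-9]
After 'neg': [9]
After 'dup': [9, 9]
After 'neg': [9, -9]
After 'push 9': [9, -9, 9]
After 'push 9': [9, -9, 9, 9]
After 'pop': [9, -9, 9]
After 'mul': [9, -81]
After 'mul': [-729]
After 'neg': [729]
After 'neg': [-729]
After 'neg': [729]

Answer: 729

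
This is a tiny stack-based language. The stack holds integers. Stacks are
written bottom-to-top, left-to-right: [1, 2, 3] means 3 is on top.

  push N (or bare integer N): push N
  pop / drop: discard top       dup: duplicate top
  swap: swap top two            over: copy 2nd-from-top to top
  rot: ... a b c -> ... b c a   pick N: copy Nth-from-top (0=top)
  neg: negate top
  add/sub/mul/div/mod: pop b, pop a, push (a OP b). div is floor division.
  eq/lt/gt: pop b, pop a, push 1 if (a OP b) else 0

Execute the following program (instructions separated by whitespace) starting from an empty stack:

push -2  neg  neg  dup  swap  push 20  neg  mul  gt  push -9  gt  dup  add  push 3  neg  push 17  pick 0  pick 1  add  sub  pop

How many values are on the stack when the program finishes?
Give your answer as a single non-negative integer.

Answer: 2

Derivation:
After 'push -2': stack = [-2] (depth 1)
After 'neg': stack = [2] (depth 1)
After 'neg': stack = [-2] (depth 1)
After 'dup': stack = [-2, -2] (depth 2)
After 'swap': stack = [-2, -2] (depth 2)
After 'push 20': stack = [-2, -2, 20] (depth 3)
After 'neg': stack = [-2, -2, -20] (depth 3)
After 'mul': stack = [-2, 40] (depth 2)
After 'gt': stack = [0] (depth 1)
After 'push -9': stack = [0, -9] (depth 2)
  ...
After 'dup': stack = [1, 1] (depth 2)
After 'add': stack = [2] (depth 1)
After 'push 3': stack = [2, 3] (depth 2)
After 'neg': stack = [2, -3] (depth 2)
After 'push 17': stack = [2, -3, 17] (depth 3)
After 'pick 0': stack = [2, -3, 17, 17] (depth 4)
After 'pick 1': stack = [2, -3, 17, 17, 17] (depth 5)
After 'add': stack = [2, -3, 17, 34] (depth 4)
After 'sub': stack = [2, -3, -17] (depth 3)
After 'pop': stack = [2, -3] (depth 2)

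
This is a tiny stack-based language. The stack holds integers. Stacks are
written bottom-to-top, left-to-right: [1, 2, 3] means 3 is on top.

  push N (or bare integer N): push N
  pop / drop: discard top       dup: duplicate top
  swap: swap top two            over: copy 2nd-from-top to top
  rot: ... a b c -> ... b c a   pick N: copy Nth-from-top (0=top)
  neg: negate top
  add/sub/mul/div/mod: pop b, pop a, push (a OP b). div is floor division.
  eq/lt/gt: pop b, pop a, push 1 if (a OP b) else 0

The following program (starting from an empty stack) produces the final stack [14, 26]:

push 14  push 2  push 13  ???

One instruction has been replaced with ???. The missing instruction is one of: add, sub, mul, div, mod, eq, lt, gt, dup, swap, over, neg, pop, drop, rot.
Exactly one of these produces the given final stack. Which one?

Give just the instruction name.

Stack before ???: [14, 2, 13]
Stack after ???:  [14, 26]
The instruction that transforms [14, 2, 13] -> [14, 26] is: mul

Answer: mul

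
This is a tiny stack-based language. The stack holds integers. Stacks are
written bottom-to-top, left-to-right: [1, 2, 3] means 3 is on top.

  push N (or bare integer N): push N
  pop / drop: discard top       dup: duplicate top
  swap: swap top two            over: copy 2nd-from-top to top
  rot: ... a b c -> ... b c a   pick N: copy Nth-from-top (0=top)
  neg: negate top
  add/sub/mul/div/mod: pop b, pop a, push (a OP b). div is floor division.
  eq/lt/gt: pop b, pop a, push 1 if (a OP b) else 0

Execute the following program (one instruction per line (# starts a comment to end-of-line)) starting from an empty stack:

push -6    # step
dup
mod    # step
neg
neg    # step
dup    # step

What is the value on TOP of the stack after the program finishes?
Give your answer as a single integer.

Answer: 0

Derivation:
After 'push -6': [-6]
After 'dup': [-6, -6]
After 'mod': [0]
After 'neg': [0]
After 'neg': [0]
After 'dup': [0, 0]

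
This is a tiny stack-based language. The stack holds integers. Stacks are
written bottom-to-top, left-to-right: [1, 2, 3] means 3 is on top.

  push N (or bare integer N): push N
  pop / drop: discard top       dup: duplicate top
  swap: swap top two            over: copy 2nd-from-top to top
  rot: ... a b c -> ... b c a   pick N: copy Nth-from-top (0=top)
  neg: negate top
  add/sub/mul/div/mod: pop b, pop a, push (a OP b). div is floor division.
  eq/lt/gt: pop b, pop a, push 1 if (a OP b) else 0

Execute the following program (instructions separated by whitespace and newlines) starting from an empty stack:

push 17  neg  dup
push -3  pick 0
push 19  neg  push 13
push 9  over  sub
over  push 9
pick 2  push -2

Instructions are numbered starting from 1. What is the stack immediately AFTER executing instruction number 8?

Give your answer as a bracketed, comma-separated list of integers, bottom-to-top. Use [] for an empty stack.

Answer: [-17, -17, -3, -3, -19, 13]

Derivation:
Step 1 ('push 17'): [17]
Step 2 ('neg'): [-17]
Step 3 ('dup'): [-17, -17]
Step 4 ('push -3'): [-17, -17, -3]
Step 5 ('pick 0'): [-17, -17, -3, -3]
Step 6 ('push 19'): [-17, -17, -3, -3, 19]
Step 7 ('neg'): [-17, -17, -3, -3, -19]
Step 8 ('push 13'): [-17, -17, -3, -3, -19, 13]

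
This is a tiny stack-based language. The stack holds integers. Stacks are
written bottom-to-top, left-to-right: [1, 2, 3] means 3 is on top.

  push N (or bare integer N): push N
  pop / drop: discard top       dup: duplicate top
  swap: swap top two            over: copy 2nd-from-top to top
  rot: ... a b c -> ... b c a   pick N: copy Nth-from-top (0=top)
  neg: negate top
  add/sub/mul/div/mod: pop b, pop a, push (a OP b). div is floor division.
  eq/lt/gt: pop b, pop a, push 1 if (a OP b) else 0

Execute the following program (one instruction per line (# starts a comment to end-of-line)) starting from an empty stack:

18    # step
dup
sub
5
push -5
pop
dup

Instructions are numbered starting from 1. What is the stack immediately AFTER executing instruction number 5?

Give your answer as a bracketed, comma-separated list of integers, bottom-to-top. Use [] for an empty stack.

Step 1 ('18'): [18]
Step 2 ('dup'): [18, 18]
Step 3 ('sub'): [0]
Step 4 ('5'): [0, 5]
Step 5 ('push -5'): [0, 5, -5]

Answer: [0, 5, -5]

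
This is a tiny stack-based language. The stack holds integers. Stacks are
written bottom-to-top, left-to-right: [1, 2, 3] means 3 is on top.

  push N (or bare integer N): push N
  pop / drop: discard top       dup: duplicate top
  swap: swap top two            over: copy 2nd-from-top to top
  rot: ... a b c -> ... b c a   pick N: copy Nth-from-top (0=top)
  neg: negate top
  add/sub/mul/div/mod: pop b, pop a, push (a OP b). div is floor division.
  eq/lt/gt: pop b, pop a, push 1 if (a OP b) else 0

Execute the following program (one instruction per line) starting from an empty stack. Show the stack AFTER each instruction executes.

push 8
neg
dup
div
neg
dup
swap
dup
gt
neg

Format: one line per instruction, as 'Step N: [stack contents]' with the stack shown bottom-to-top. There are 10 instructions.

Step 1: [8]
Step 2: [-8]
Step 3: [-8, -8]
Step 4: [1]
Step 5: [-1]
Step 6: [-1, -1]
Step 7: [-1, -1]
Step 8: [-1, -1, -1]
Step 9: [-1, 0]
Step 10: [-1, 0]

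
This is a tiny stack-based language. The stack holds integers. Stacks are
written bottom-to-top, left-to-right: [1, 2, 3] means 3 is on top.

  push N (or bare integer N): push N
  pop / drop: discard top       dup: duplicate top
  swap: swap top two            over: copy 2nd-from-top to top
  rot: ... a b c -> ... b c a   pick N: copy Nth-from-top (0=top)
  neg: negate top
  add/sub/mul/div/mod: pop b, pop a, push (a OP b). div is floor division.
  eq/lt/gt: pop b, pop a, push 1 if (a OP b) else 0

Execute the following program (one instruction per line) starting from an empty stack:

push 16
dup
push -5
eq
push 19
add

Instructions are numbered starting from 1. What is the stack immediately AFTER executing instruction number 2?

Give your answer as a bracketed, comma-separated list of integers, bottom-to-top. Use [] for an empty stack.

Answer: [16, 16]

Derivation:
Step 1 ('push 16'): [16]
Step 2 ('dup'): [16, 16]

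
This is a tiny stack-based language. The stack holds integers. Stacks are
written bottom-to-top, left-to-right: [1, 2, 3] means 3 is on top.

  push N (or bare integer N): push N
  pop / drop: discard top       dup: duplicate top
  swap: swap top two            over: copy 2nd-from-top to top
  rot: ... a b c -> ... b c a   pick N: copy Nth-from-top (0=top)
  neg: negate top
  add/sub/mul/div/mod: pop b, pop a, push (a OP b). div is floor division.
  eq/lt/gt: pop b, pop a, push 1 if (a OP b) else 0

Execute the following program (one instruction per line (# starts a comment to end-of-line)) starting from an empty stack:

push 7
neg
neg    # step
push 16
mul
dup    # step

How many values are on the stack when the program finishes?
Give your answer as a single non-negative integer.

Answer: 2

Derivation:
After 'push 7': stack = [7] (depth 1)
After 'neg': stack = [-7] (depth 1)
After 'neg': stack = [7] (depth 1)
After 'push 16': stack = [7, 16] (depth 2)
After 'mul': stack = [112] (depth 1)
After 'dup': stack = [112, 112] (depth 2)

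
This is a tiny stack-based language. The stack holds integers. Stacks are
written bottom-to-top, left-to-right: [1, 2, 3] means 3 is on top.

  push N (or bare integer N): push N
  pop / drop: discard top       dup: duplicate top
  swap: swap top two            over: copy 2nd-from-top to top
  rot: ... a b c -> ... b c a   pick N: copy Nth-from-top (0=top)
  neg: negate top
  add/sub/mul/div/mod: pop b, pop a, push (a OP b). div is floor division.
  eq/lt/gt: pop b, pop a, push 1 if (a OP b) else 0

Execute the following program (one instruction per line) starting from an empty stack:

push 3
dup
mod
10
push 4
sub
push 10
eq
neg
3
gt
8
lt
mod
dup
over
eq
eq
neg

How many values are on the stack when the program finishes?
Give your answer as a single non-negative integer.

Answer: 1

Derivation:
After 'push 3': stack = [3] (depth 1)
After 'dup': stack = [3, 3] (depth 2)
After 'mod': stack = [0] (depth 1)
After 'push 10': stack = [0, 10] (depth 2)
After 'push 4': stack = [0, 10, 4] (depth 3)
After 'sub': stack = [0, 6] (depth 2)
After 'push 10': stack = [0, 6, 10] (depth 3)
After 'eq': stack = [0, 0] (depth 2)
After 'neg': stack = [0, 0] (depth 2)
After 'push 3': stack = [0, 0, 3] (depth 3)
After 'gt': stack = [0, 0] (depth 2)
After 'push 8': stack = [0, 0, 8] (depth 3)
After 'lt': stack = [0, 1] (depth 2)
After 'mod': stack = [0] (depth 1)
After 'dup': stack = [0, 0] (depth 2)
After 'over': stack = [0, 0, 0] (depth 3)
After 'eq': stack = [0, 1] (depth 2)
After 'eq': stack = [0] (depth 1)
After 'neg': stack = [0] (depth 1)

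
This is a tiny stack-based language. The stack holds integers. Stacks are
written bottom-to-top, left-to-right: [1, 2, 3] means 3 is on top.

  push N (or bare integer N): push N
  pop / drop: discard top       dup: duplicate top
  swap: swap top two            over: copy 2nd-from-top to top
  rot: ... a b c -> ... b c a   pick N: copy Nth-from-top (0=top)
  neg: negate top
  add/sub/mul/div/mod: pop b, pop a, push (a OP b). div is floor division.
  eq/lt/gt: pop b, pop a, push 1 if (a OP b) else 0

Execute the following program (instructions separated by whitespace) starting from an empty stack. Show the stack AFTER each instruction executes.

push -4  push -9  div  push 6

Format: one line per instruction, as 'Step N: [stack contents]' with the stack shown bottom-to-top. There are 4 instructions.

Step 1: [-4]
Step 2: [-4, -9]
Step 3: [0]
Step 4: [0, 6]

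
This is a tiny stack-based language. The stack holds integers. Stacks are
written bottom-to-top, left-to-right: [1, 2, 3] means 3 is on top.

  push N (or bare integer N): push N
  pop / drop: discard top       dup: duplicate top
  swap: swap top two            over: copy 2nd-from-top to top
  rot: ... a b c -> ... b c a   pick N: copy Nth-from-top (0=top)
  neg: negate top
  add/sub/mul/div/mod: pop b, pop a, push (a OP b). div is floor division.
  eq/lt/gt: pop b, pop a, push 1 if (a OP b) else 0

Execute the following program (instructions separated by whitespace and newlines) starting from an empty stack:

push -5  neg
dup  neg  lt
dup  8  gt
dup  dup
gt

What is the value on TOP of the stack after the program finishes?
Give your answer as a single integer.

Answer: 0

Derivation:
After 'push -5': [-5]
After 'neg': [5]
After 'dup': [5, 5]
After 'neg': [5, -5]
After 'lt': [0]
After 'dup': [0, 0]
After 'push 8': [0, 0, 8]
After 'gt': [0, 0]
After 'dup': [0, 0, 0]
After 'dup': [0, 0, 0, 0]
After 'gt': [0, 0, 0]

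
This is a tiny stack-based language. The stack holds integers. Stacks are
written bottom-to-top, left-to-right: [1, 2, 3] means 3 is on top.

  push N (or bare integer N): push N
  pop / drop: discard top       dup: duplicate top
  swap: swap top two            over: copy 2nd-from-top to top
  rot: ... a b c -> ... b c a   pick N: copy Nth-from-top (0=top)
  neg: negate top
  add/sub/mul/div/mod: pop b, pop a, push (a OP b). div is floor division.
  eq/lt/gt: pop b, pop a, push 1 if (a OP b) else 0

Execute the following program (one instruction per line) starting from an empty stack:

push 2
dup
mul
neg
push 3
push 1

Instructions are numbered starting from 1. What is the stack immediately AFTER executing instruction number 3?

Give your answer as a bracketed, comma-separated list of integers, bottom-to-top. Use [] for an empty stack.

Answer: [4]

Derivation:
Step 1 ('push 2'): [2]
Step 2 ('dup'): [2, 2]
Step 3 ('mul'): [4]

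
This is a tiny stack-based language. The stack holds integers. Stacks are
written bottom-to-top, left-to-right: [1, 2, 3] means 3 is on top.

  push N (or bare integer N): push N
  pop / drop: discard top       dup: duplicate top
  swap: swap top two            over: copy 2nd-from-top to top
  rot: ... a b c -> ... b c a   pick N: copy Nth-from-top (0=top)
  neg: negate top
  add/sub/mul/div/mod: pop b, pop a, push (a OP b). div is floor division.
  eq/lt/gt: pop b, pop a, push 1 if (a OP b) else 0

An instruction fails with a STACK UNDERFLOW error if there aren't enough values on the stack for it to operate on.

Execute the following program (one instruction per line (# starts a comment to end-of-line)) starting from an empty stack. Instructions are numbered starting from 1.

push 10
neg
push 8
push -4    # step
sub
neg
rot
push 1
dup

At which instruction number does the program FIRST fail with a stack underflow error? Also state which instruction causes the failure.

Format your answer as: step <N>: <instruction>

Step 1 ('push 10'): stack = [10], depth = 1
Step 2 ('neg'): stack = [-10], depth = 1
Step 3 ('push 8'): stack = [-10, 8], depth = 2
Step 4 ('push -4'): stack = [-10, 8, -4], depth = 3
Step 5 ('sub'): stack = [-10, 12], depth = 2
Step 6 ('neg'): stack = [-10, -12], depth = 2
Step 7 ('rot'): needs 3 value(s) but depth is 2 — STACK UNDERFLOW

Answer: step 7: rot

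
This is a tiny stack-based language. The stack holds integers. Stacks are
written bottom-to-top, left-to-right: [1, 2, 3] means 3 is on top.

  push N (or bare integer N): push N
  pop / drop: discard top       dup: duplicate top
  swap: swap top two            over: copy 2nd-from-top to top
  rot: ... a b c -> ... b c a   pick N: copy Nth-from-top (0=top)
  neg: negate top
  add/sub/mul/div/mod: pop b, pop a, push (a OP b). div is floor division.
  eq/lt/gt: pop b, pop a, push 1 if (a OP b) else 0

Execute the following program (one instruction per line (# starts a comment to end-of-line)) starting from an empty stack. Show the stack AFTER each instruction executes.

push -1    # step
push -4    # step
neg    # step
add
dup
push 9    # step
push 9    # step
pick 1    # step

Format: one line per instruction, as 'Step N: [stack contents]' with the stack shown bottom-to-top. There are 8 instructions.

Step 1: [-1]
Step 2: [-1, -4]
Step 3: [-1, 4]
Step 4: [3]
Step 5: [3, 3]
Step 6: [3, 3, 9]
Step 7: [3, 3, 9, 9]
Step 8: [3, 3, 9, 9, 9]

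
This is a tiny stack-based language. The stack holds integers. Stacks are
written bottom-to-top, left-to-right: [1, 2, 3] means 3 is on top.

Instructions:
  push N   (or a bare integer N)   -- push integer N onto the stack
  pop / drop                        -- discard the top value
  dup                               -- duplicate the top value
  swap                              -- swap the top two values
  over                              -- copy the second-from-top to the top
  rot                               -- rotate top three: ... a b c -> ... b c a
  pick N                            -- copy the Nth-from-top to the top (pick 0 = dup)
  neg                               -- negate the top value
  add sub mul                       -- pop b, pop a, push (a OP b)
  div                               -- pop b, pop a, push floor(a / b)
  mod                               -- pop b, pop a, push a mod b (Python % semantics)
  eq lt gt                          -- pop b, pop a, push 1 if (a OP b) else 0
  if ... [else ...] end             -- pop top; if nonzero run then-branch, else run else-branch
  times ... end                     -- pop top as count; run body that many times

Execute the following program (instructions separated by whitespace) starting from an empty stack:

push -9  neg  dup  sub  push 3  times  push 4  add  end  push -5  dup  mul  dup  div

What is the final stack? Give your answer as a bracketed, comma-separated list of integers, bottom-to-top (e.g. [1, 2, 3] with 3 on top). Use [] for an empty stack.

After 'push -9': [-9]
After 'neg': [9]
After 'dup': [9, 9]
After 'sub': [0]
After 'push 3': [0, 3]
After 'times': [0]
After 'push 4': [0, 4]
After 'add': [4]
After 'push 4': [4, 4]
After 'add': [8]
After 'push 4': [8, 4]
After 'add': [12]
After 'push -5': [12, -5]
After 'dup': [12, -5, -5]
After 'mul': [12, 25]
After 'dup': [12, 25, 25]
After 'div': [12, 1]

Answer: [12, 1]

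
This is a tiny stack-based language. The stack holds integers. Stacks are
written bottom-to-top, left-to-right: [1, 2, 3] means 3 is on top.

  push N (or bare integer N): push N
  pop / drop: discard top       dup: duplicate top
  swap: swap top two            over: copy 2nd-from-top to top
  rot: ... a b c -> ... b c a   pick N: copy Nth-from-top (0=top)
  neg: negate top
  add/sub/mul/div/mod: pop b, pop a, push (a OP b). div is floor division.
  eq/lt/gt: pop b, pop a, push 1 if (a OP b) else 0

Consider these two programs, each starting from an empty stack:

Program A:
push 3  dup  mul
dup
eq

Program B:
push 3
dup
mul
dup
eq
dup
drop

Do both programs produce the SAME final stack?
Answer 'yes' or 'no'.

Answer: yes

Derivation:
Program A trace:
  After 'push 3': [3]
  After 'dup': [3, 3]
  After 'mul': [9]
  After 'dup': [9, 9]
  After 'eq': [1]
Program A final stack: [1]

Program B trace:
  After 'push 3': [3]
  After 'dup': [3, 3]
  After 'mul': [9]
  After 'dup': [9, 9]
  After 'eq': [1]
  After 'dup': [1, 1]
  After 'drop': [1]
Program B final stack: [1]
Same: yes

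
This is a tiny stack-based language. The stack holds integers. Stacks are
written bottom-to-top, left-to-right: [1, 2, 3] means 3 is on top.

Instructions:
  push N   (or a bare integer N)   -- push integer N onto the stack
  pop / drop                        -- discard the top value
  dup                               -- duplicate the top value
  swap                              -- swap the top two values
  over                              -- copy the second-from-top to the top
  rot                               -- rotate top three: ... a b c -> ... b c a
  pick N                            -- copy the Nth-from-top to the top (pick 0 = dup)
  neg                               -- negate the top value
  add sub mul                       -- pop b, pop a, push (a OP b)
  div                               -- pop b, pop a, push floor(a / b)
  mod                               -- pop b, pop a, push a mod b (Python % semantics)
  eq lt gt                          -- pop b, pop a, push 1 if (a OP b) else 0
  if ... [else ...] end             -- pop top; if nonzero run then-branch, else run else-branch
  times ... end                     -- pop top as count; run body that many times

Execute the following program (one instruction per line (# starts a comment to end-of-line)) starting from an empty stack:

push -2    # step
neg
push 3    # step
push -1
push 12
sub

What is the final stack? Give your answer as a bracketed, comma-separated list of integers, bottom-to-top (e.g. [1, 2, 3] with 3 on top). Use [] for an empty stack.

Answer: [2, 3, -13]

Derivation:
After 'push -2': [-2]
After 'neg': [2]
After 'push 3': [2, 3]
After 'push -1': [2, 3, -1]
After 'push 12': [2, 3, -1, 12]
After 'sub': [2, 3, -13]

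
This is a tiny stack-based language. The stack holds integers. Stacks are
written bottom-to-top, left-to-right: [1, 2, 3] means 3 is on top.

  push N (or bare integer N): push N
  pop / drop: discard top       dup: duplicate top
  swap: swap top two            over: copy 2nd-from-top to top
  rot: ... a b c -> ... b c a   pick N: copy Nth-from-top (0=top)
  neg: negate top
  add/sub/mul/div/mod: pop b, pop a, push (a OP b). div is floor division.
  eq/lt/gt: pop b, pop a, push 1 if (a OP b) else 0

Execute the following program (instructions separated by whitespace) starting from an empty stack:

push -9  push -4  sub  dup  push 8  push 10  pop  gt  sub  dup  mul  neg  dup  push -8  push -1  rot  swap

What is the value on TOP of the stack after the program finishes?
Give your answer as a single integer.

After 'push -9': [-9]
After 'push -4': [-9, -4]
After 'sub': [-5]
After 'dup': [-5, -5]
After 'push 8': [-5, -5, 8]
After 'push 10': [-5, -5, 8, 10]
After 'pop': [-5, -5, 8]
After 'gt': [-5, 0]
After 'sub': [-5]
After 'dup': [-5, -5]
After 'mul': [25]
After 'neg': [-25]
After 'dup': [-25, -25]
After 'push -8': [-25, -25, -8]
After 'push -1': [-25, -25, -8, -1]
After 'rot': [-25, -8, -1, -25]
After 'swap': [-25, -8, -25, -1]

Answer: -1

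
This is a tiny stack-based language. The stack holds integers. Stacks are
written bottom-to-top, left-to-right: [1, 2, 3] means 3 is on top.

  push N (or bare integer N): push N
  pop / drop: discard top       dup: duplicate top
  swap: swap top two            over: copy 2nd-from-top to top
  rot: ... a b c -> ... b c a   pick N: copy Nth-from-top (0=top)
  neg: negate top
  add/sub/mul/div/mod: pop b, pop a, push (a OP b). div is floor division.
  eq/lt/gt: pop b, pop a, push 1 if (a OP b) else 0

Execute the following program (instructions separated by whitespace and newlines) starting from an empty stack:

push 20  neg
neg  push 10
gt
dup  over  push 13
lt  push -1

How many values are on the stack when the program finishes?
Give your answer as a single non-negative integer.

Answer: 4

Derivation:
After 'push 20': stack = [20] (depth 1)
After 'neg': stack = [-20] (depth 1)
After 'neg': stack = [20] (depth 1)
After 'push 10': stack = [20, 10] (depth 2)
After 'gt': stack = [1] (depth 1)
After 'dup': stack = [1, 1] (depth 2)
After 'over': stack = [1, 1, 1] (depth 3)
After 'push 13': stack = [1, 1, 1, 13] (depth 4)
After 'lt': stack = [1, 1, 1] (depth 3)
After 'push -1': stack = [1, 1, 1, -1] (depth 4)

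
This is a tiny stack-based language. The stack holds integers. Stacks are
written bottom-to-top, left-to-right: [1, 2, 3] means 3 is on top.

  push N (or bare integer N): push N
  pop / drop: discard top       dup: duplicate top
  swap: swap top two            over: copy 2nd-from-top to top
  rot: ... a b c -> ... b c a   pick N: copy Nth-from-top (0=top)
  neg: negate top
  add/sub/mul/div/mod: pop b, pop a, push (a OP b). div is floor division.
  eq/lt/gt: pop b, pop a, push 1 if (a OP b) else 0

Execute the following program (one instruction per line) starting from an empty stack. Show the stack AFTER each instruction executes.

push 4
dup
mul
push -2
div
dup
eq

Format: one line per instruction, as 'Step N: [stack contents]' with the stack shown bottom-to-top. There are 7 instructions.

Step 1: [4]
Step 2: [4, 4]
Step 3: [16]
Step 4: [16, -2]
Step 5: [-8]
Step 6: [-8, -8]
Step 7: [1]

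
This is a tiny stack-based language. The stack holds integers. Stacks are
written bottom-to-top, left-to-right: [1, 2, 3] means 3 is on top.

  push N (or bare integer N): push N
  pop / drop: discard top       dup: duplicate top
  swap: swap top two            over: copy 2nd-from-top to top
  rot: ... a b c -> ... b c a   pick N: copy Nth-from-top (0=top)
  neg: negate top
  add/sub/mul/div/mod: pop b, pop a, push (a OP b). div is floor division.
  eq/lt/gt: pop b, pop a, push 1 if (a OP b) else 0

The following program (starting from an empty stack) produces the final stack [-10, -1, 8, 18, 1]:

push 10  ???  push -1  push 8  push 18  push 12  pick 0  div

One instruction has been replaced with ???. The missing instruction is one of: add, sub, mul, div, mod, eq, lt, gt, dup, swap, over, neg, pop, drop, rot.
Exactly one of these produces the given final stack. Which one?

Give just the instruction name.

Answer: neg

Derivation:
Stack before ???: [10]
Stack after ???:  [-10]
The instruction that transforms [10] -> [-10] is: neg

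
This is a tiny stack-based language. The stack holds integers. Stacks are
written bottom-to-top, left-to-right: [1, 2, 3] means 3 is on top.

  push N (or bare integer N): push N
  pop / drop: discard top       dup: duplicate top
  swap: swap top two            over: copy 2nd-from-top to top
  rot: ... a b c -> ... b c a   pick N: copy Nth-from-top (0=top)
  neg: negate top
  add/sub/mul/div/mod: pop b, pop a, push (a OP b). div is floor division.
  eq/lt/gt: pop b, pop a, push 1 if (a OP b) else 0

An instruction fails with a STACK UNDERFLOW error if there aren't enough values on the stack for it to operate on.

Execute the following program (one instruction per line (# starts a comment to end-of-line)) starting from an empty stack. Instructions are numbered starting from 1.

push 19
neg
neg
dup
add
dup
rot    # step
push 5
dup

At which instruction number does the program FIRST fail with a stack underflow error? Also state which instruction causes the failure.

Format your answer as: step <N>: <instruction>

Answer: step 7: rot

Derivation:
Step 1 ('push 19'): stack = [19], depth = 1
Step 2 ('neg'): stack = [-19], depth = 1
Step 3 ('neg'): stack = [19], depth = 1
Step 4 ('dup'): stack = [19, 19], depth = 2
Step 5 ('add'): stack = [38], depth = 1
Step 6 ('dup'): stack = [38, 38], depth = 2
Step 7 ('rot'): needs 3 value(s) but depth is 2 — STACK UNDERFLOW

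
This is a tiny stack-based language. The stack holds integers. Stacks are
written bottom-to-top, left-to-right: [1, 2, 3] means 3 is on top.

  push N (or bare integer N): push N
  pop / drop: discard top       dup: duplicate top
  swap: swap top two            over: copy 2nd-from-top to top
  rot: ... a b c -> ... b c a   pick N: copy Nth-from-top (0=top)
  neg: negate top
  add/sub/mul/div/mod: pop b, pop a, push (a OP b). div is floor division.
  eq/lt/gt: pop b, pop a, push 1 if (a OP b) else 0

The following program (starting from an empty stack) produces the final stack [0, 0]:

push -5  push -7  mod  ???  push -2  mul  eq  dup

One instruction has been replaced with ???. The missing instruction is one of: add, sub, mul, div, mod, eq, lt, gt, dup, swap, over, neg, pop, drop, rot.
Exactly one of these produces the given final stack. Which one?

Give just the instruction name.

Answer: dup

Derivation:
Stack before ???: [-5]
Stack after ???:  [-5, -5]
The instruction that transforms [-5] -> [-5, -5] is: dup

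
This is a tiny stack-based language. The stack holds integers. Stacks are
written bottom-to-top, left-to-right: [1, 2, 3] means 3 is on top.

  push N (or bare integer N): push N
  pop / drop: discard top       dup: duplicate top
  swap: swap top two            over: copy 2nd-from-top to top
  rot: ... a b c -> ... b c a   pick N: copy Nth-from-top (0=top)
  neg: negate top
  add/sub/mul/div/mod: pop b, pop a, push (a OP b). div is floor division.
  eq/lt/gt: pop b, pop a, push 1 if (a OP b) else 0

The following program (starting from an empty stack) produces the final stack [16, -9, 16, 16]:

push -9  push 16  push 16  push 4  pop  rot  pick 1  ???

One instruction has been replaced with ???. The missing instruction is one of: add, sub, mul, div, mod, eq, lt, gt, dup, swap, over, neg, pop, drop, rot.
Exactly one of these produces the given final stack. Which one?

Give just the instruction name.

Stack before ???: [16, 16, -9, 16]
Stack after ???:  [16, -9, 16, 16]
The instruction that transforms [16, 16, -9, 16] -> [16, -9, 16, 16] is: rot

Answer: rot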